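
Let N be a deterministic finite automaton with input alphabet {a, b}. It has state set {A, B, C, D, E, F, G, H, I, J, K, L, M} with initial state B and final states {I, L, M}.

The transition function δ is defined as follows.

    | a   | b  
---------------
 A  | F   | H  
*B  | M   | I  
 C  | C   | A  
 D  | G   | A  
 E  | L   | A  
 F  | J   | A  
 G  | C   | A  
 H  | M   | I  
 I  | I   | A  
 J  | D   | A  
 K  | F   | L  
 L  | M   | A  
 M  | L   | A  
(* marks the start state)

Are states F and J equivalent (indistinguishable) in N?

Yes

States {E,K} cannot be reached from the start state, so discard them.
Initial partition by acceptance: {I,L,M} | {A,B,C,D,F,G,H,J}.
On input a, block {A,B,C,D,F,G,H,J} splits into {A,C,D,F,G,J} and {B,H}.
On input b, block {A,C,D,F,G,J} splits into {C,D,F,G,J} and {A}.
The partition is now stable with 4 blocks: {I,L,M} | {C,D,F,G,J} | {B,H} | {A}.
F and J lie in the same block of the stable partition, so they are equivalent — no string distinguishes them.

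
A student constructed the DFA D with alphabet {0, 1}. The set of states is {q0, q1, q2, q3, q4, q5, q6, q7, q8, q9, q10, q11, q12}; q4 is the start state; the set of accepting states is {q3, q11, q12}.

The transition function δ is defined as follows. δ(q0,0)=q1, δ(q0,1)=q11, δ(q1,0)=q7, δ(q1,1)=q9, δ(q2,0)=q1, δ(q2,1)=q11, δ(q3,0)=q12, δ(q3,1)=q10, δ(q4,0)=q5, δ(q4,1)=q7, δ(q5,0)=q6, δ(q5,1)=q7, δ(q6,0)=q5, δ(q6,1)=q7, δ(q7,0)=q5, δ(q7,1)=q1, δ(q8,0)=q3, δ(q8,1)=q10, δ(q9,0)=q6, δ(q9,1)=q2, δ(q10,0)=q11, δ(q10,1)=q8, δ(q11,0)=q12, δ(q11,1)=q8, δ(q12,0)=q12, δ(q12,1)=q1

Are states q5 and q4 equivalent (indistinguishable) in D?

Yes

First remove the unreachable states {q0}; 12 states remain.
Initial partition by acceptance: {q3,q11,q12} | {q1,q2,q4,q5,q6,q7,q8,q9,q10}.
On input 0, block {q1,q2,q4,q5,q6,q7,q8,q9,q10} splits into {q1,q2,q4,q5,q6,q7,q9} and {q8,q10}.
Split {q3,q11,q12} by δ(·,1) → {q3,q11} and {q12}.
Refine {q1,q2,q4,q5,q6,q7,q9} on symbol 1: members go to different blocks, giving {q1,q4,q5,q6,q7,q9} and {q2}.
On input 1, block {q1,q4,q5,q6,q7,q9} splits into {q1,q4,q5,q6,q7} and {q9}.
On input 1, block {q1,q4,q5,q6,q7} splits into {q4,q5,q6,q7} and {q1}.
On input 1, block {q4,q5,q6,q7} splits into {q4,q5,q6} and {q7}.
No further refinement is possible. Final partition (8 blocks): {q3,q11} | {q4,q5,q6} | {q8,q10} | {q12} | {q2} | {q9} | {q1} | {q7}.
q5 and q4 lie in the same block of the stable partition, so they are equivalent — no string distinguishes them.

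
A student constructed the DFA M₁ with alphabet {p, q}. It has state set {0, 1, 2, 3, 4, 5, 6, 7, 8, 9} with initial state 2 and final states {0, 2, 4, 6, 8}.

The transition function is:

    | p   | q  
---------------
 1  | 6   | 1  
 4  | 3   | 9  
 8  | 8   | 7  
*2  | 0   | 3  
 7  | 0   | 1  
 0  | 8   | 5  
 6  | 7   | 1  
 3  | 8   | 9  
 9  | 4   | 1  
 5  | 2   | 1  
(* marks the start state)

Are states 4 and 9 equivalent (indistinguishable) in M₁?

All states are reachable from the start state.
Start with accepting vs non-accepting: {0,2,4,6,8} | {1,3,5,7,9}.
On input p, block {0,2,4,6,8} splits into {0,2,8} and {4,6}.
On input p, block {1,3,5,7,9} splits into {3,5,7} and {1,9}.
No further refinement is possible. Final partition (4 blocks): {0,2,8} | {3,5,7} | {4,6} | {1,9}.
4 and 9 end up in different blocks, so they are distinguishable. For instance, the string 'ε' is accepted from only 4.

No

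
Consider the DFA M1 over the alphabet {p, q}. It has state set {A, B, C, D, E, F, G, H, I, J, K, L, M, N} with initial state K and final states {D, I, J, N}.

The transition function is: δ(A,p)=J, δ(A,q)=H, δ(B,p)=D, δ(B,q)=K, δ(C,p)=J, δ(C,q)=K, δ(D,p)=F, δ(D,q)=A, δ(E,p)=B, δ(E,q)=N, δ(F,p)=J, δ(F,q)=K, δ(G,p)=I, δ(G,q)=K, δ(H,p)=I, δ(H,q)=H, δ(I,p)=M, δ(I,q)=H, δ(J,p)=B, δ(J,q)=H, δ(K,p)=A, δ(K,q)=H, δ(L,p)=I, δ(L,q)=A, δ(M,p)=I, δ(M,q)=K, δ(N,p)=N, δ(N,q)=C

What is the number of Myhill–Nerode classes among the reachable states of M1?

4

States {C,E,G,L,N} cannot be reached from the start state, so discard them.
Start with accepting vs non-accepting: {D,I,J} | {A,B,F,H,K,M}.
Split {A,B,F,H,K,M} by δ(·,p) → {A,B,F,H,M} and {K}.
Refine {A,B,F,H,M} on symbol q: members go to different blocks, giving {B,F,M} and {A,H}.
No further refinement is possible. Final partition (4 blocks): {D,I,J} | {B,F,M} | {K} | {A,H}.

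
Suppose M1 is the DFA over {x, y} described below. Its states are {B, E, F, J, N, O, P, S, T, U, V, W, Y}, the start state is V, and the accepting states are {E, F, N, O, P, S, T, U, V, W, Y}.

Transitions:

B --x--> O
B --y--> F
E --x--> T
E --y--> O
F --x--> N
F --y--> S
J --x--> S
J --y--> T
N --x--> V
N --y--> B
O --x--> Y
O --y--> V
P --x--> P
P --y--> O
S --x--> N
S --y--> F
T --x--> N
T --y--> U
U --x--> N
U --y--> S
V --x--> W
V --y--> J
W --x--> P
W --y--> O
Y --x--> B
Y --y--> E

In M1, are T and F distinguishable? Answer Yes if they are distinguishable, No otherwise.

Initial partition by acceptance: {E,F,N,O,P,S,T,U,V,W,Y} | {B,J}.
Split {E,F,N,O,P,S,T,U,V,W,Y} by δ(·,x) → {E,F,N,O,P,S,T,U,V,W} and {Y}.
Split {E,F,N,O,P,S,T,U,V,W} by δ(·,x) → {E,F,N,P,S,T,U,V,W} and {O}.
On input y, block {E,F,N,P,S,T,U,V,W} splits into {F,S,T,U} and {E,P,W} and {N,V}.
On input x, block {B,J} splits into {J} and {B}.
Refine {E,P,W} on symbol x: members go to different blocks, giving {P,W} and {E}.
Refine {N,V} on symbol x: members go to different blocks, giving {V} and {N}.
The partition is now stable with 9 blocks: {F,S,T,U} | {J} | {Y} | {O} | {P,W} | {V} | {B} | {E} | {N}.
T and F lie in the same block of the stable partition, so they are equivalent — no string distinguishes them.

No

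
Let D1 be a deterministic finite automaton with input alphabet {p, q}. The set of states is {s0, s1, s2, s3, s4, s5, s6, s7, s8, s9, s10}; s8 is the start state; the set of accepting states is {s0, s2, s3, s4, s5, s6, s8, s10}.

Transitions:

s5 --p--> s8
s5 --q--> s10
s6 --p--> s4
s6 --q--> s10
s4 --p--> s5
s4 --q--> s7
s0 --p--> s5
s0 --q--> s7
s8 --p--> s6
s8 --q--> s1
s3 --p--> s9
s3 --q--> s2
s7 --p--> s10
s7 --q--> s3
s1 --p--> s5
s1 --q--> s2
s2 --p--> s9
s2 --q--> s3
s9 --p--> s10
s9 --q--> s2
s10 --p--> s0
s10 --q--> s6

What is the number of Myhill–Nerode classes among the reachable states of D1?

4

All states are reachable from the start state.
P0 = {s0,s2,s3,s4,s5,s6,s8,s10} | {s1,s7,s9}.
On input p, block {s0,s2,s3,s4,s5,s6,s8,s10} splits into {s0,s4,s5,s6,s8,s10} and {s2,s3}.
On input q, block {s0,s4,s5,s6,s8,s10} splits into {s0,s4,s8} and {s5,s6,s10}.
The partition is now stable with 4 blocks: {s0,s4,s8} | {s1,s7,s9} | {s2,s3} | {s5,s6,s10}.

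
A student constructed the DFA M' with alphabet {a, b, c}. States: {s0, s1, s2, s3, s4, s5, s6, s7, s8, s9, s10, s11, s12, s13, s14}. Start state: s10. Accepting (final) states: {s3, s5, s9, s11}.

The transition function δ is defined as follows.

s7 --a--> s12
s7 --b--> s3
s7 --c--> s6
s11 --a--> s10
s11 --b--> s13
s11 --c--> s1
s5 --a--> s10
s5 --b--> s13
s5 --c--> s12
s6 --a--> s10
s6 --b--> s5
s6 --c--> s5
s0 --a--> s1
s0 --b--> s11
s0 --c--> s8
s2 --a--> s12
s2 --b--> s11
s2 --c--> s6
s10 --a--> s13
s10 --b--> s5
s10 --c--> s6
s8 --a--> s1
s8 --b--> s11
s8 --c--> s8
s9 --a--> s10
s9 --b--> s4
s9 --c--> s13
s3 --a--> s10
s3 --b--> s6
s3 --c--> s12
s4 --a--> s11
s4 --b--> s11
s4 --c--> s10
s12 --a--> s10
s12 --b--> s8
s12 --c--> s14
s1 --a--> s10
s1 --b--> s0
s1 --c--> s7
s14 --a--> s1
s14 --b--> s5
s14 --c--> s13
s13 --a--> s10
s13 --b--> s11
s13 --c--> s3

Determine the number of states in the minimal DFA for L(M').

6

Reachable states from the start: {s0,s1,s3,s5,s6,s7,s8,s10,s11,s12,s13,s14}. Unreachable: {s2,s4,s9} — drop them.
P0 = {s3,s5,s11} | {s0,s1,s6,s7,s8,s10,s12,s13,s14}.
Refine {s0,s1,s6,s7,s8,s10,s12,s13,s14} on symbol b: members go to different blocks, giving {s0,s6,s7,s8,s10,s13,s14} and {s1,s12}.
Refine {s0,s6,s7,s8,s10,s13,s14} on symbol a: members go to different blocks, giving {s0,s7,s8,s14} and {s6,s10,s13}.
On input c, block {s0,s7,s8,s14} splits into {s0,s8} and {s7,s14}.
Refine {s6,s10,s13} on symbol c: members go to different blocks, giving {s6,s13} and {s10}.
Stable partition: {s3,s5,s11} | {s0,s8} | {s1,s12} | {s6,s13} | {s7,s14} | {s10} — 6 equivalence classes.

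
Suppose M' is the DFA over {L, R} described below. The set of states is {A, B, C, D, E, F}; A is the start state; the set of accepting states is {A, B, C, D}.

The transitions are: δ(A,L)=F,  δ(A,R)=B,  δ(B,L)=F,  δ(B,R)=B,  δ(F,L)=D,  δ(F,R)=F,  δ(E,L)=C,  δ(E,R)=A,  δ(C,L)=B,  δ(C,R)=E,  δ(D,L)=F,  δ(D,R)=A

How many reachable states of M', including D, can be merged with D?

First remove the unreachable states {C,E}; 4 states remain.
P0 = {A,B,D} | {F}.
No further refinement is possible. Final partition (2 blocks): {A,B,D} | {F}.
The equivalence class containing D is {A,B,D}, of size 3.

3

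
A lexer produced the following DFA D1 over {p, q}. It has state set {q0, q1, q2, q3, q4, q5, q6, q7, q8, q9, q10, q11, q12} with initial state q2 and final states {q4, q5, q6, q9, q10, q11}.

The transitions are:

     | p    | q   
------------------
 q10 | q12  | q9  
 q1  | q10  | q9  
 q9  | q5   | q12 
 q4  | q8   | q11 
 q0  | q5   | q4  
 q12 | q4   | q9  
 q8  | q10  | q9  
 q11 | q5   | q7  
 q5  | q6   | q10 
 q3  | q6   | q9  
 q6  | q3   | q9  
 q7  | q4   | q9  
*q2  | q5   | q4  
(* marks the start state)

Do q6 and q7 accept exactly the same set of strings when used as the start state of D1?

No

First remove the unreachable states {q0,q1}; 11 states remain.
Initial partition by acceptance: {q4,q5,q6,q9,q10,q11} | {q2,q3,q7,q8,q12}.
Refine {q4,q5,q6,q9,q10,q11} on symbol p: members go to different blocks, giving {q4,q6,q10} and {q5,q9,q11}.
Refine {q2,q3,q7,q8,q12} on symbol p: members go to different blocks, giving {q3,q7,q8,q12} and {q2}.
Split {q5,q9,q11} by δ(·,p) → {q9,q11} and {q5}.
Stable partition: {q4,q6,q10} | {q3,q7,q8,q12} | {q9,q11} | {q2} | {q5} — 5 equivalence classes.
q6 and q7 end up in different blocks, so they are distinguishable. For instance, the string 'ε' is accepted from only q6.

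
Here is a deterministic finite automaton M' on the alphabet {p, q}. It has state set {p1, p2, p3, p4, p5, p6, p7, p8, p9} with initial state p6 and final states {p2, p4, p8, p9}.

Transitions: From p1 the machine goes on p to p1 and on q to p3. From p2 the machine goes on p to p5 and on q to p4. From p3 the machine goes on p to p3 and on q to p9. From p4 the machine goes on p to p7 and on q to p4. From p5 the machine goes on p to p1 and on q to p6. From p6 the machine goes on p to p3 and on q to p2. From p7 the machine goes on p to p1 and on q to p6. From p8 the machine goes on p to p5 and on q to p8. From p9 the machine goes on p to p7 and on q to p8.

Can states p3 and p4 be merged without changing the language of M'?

Start with accepting vs non-accepting: {p2,p4,p8,p9} | {p1,p3,p5,p6,p7}.
On input q, block {p1,p3,p5,p6,p7} splits into {p1,p5,p7} and {p3,p6}.
No further refinement is possible. Final partition (3 blocks): {p2,p4,p8,p9} | {p1,p5,p7} | {p3,p6}.
p3 and p4 end up in different blocks, so they are distinguishable. For instance, the string 'ε' is accepted from only p4.

No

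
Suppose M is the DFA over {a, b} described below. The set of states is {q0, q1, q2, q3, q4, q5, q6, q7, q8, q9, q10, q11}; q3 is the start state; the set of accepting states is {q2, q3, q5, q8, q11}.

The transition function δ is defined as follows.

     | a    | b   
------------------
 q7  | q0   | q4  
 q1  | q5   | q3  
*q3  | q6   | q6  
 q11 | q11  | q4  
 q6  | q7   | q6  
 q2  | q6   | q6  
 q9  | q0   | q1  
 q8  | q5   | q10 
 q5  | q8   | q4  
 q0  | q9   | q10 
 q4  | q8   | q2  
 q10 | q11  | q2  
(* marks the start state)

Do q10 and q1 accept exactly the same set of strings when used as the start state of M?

All states are reachable from the start state.
Start with accepting vs non-accepting: {q2,q3,q5,q8,q11} | {q0,q1,q4,q6,q7,q9,q10}.
On input a, block {q2,q3,q5,q8,q11} splits into {q5,q8,q11} and {q2,q3}.
On input a, block {q0,q1,q4,q6,q7,q9,q10} splits into {q0,q6,q7,q9} and {q1,q4,q10}.
Refine {q0,q6,q7,q9} on symbol b: members go to different blocks, giving {q0,q7,q9} and {q6}.
No further refinement is possible. Final partition (5 blocks): {q5,q8,q11} | {q0,q7,q9} | {q2,q3} | {q1,q4,q10} | {q6}.
q10 and q1 lie in the same block of the stable partition, so they are equivalent — no string distinguishes them.

Yes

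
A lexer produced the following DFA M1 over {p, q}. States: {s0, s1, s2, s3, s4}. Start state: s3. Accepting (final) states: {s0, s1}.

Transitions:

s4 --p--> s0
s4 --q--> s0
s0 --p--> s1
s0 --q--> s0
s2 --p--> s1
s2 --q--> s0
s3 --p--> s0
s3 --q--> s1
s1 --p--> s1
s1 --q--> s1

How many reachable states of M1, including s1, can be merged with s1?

First remove the unreachable states {s2,s4}; 3 states remain.
Initial partition by acceptance: {s0,s1} | {s3}.
Stable partition: {s0,s1} | {s3} — 2 equivalence classes.
State s1 belongs to the block {s0,s1}, which has 2 states.

2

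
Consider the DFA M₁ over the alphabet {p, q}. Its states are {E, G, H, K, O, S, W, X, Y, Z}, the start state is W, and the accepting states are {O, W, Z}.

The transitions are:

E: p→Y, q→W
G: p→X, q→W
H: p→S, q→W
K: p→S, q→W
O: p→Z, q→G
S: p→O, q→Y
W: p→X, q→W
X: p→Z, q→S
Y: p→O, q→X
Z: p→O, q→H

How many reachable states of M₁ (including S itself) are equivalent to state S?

3

Reachable states from the start: {G,H,O,S,W,X,Y,Z}. Unreachable: {E,K} — drop them.
P0 = {O,W,Z} | {G,H,S,X,Y}.
Refine {O,W,Z} on symbol p: members go to different blocks, giving {O,Z} and {W}.
Refine {G,H,S,X,Y} on symbol p: members go to different blocks, giving {S,X,Y} and {G,H}.
Stable partition: {O,Z} | {S,X,Y} | {W} | {G,H} — 4 equivalence classes.
The equivalence class containing S is {S,X,Y}, of size 3.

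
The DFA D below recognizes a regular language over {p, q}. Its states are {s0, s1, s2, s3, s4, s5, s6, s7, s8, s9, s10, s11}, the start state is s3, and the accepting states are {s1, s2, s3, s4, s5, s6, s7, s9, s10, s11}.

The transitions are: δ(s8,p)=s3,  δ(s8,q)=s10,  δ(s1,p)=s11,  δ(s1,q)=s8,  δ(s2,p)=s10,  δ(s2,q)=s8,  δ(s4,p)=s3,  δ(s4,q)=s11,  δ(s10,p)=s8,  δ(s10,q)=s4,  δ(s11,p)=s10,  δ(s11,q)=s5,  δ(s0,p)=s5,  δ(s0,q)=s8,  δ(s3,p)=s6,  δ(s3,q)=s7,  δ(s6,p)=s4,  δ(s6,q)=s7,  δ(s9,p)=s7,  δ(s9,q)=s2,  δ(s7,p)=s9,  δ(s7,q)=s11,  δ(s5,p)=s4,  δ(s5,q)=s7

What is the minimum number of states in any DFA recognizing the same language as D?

9

First remove the unreachable states {s0,s1}; 10 states remain.
P0 = {s2,s3,s4,s5,s6,s7,s9,s10,s11} | {s8}.
Split {s2,s3,s4,s5,s6,s7,s9,s10,s11} by δ(·,p) → {s2,s3,s4,s5,s6,s7,s9,s11} and {s10}.
Refine {s2,s3,s4,s5,s6,s7,s9,s11} on symbol p: members go to different blocks, giving {s3,s4,s5,s6,s7,s9} and {s2,s11}.
Refine {s3,s4,s5,s6,s7,s9} on symbol q: members go to different blocks, giving {s3,s5,s6} and {s4,s7,s9}.
Refine {s3,s5,s6} on symbol p: members go to different blocks, giving {s5,s6} and {s3}.
Refine {s2,s11} on symbol q: members go to different blocks, giving {s2} and {s11}.
Refine {s4,s7,s9} on symbol p: members go to different blocks, giving {s7,s9} and {s4}.
Split {s7,s9} by δ(·,q) → {s7} and {s9}.
No further refinement is possible. Final partition (9 blocks): {s5,s6} | {s8} | {s10} | {s2} | {s7} | {s3} | {s11} | {s4} | {s9}.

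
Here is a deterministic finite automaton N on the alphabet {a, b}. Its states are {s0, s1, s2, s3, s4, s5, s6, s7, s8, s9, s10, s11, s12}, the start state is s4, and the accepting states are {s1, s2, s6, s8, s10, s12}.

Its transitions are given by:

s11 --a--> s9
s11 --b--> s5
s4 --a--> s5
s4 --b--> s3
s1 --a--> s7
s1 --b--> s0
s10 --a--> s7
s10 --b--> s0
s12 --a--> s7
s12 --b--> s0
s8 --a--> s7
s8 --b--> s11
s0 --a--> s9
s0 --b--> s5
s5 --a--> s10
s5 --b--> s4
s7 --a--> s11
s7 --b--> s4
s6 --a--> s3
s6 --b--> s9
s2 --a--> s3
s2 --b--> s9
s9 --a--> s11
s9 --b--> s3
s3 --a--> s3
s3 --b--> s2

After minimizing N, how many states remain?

Reachable states from the start: {s0,s2,s3,s4,s5,s7,s9,s10,s11}. Unreachable: {s1,s6,s8,s12} — drop them.
Start with accepting vs non-accepting: {s2,s10} | {s0,s3,s4,s5,s7,s9,s11}.
Split {s0,s3,s4,s5,s7,s9,s11} by δ(·,a) → {s0,s3,s4,s7,s9,s11} and {s5}.
Refine {s0,s3,s4,s7,s9,s11} on symbol a: members go to different blocks, giving {s0,s3,s7,s9,s11} and {s4}.
Split {s0,s3,s7,s9,s11} by δ(·,b) → {s0,s11} and {s3} and {s7} and {s9}.
Split {s2,s10} by δ(·,a) → {s2} and {s10}.
Stable partition: {s2} | {s0,s11} | {s5} | {s4} | {s3} | {s7} | {s9} | {s10} — 8 equivalence classes.

8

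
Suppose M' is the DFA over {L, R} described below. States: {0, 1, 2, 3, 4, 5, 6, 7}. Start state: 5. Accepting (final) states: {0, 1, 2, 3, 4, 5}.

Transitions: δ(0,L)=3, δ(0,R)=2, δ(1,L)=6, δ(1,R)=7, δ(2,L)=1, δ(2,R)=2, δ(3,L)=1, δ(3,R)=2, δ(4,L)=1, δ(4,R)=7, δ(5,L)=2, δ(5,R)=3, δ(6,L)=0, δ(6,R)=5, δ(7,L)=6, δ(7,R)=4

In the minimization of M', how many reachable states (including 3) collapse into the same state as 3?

Every state is reachable, so we keep all 8.
Initial partition by acceptance: {0,1,2,3,4,5} | {6,7}.
Split {0,1,2,3,4,5} by δ(·,L) → {0,2,3,4,5} and {1}.
On input L, block {0,2,3,4,5} splits into {2,3,4} and {0,5}.
On input R, block {2,3,4} splits into {2,3} and {4}.
On input L, block {6,7} splits into {6} and {7}.
The partition is now stable with 6 blocks: {2,3} | {6} | {1} | {0,5} | {4} | {7}.
State 3 belongs to the block {2,3}, which has 2 states.

2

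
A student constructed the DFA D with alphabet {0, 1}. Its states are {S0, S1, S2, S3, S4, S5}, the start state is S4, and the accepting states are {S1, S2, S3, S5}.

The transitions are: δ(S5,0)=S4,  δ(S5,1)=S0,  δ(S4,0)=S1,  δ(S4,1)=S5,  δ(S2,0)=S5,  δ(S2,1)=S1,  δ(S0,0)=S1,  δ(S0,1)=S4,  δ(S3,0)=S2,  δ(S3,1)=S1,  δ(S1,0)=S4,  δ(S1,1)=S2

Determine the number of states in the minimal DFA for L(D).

Reachable states from the start: {S0,S1,S2,S4,S5}. Unreachable: {S3} — drop them.
Initial partition by acceptance: {S1,S2,S5} | {S0,S4}.
On input 0, block {S1,S2,S5} splits into {S1,S5} and {S2}.
Refine {S1,S5} on symbol 1: members go to different blocks, giving {S1} and {S5}.
On input 1, block {S0,S4} splits into {S0} and {S4}.
The partition is now stable with 5 blocks: {S1} | {S0} | {S2} | {S5} | {S4}.

5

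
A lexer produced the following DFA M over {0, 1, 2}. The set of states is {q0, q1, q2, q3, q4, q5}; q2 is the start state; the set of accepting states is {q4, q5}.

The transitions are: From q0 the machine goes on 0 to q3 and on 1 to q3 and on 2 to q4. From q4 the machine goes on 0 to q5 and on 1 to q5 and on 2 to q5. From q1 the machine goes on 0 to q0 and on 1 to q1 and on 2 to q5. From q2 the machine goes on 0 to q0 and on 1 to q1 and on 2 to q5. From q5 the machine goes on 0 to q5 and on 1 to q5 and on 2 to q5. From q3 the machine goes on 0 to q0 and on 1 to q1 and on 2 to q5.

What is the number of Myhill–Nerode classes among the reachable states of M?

Start with accepting vs non-accepting: {q4,q5} | {q0,q1,q2,q3}.
The partition is now stable with 2 blocks: {q4,q5} | {q0,q1,q2,q3}.

2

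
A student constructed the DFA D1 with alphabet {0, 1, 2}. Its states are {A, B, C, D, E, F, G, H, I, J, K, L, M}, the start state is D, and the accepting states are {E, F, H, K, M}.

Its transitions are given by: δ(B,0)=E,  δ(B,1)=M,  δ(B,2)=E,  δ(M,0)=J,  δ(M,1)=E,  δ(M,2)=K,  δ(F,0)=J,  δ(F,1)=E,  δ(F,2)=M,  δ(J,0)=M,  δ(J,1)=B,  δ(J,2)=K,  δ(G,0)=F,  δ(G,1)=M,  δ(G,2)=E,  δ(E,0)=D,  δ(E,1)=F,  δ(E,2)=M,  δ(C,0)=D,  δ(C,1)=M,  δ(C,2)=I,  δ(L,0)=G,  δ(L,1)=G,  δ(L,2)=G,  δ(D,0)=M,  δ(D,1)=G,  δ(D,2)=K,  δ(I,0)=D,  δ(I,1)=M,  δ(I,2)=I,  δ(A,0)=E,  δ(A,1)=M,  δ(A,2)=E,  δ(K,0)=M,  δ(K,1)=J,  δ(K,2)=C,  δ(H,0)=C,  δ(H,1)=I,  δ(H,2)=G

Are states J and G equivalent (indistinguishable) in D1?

No

Reachable states from the start: {B,C,D,E,F,G,I,J,K,M}. Unreachable: {A,H,L} — drop them.
Initial partition by acceptance: {E,F,K,M} | {B,C,D,G,I,J}.
Refine {E,F,K,M} on symbol 0: members go to different blocks, giving {E,F,M} and {K}.
Split {E,F,M} by δ(·,2) → {E,F} and {M}.
Split {B,C,D,G,I,J} by δ(·,0) → {B,G} and {C,I} and {D,J}.
Stable partition: {E,F} | {B,G} | {K} | {M} | {C,I} | {D,J} — 6 equivalence classes.
J and G end up in different blocks, so they are distinguishable. For instance, the string '1' is accepted from only G.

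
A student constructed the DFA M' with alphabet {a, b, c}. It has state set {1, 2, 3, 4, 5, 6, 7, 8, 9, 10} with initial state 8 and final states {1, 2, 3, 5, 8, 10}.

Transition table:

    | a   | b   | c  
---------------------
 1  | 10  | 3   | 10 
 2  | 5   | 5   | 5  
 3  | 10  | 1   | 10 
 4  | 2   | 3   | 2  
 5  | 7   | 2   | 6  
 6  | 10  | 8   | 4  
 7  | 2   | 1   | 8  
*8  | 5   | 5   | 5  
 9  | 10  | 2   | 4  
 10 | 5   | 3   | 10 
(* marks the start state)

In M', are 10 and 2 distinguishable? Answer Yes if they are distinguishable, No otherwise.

States {9} cannot be reached from the start state, so discard them.
Start with accepting vs non-accepting: {1,2,3,5,8,10} | {4,6,7}.
On input a, block {1,2,3,5,8,10} splits into {1,2,3,8,10} and {5}.
Split {1,2,3,8,10} by δ(·,a) → {2,8,10} and {1,3}.
Split {2,8,10} by δ(·,b) → {2,8} and {10}.
Refine {4,6,7} on symbol a: members go to different blocks, giving {4,7} and {6}.
No further refinement is possible. Final partition (6 blocks): {2,8} | {4,7} | {5} | {1,3} | {10} | {6}.
10 and 2 end up in different blocks, so they are distinguishable. For instance, the string 'ba' is accepted from only 10.

Yes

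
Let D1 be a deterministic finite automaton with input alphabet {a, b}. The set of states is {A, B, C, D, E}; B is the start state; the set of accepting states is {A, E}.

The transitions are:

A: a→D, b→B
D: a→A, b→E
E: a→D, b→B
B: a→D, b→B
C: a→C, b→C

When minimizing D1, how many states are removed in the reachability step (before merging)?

1

Starting at B and following transitions, the reachable set is {A, B, D, E}. That leaves C unreachable — 1 in total.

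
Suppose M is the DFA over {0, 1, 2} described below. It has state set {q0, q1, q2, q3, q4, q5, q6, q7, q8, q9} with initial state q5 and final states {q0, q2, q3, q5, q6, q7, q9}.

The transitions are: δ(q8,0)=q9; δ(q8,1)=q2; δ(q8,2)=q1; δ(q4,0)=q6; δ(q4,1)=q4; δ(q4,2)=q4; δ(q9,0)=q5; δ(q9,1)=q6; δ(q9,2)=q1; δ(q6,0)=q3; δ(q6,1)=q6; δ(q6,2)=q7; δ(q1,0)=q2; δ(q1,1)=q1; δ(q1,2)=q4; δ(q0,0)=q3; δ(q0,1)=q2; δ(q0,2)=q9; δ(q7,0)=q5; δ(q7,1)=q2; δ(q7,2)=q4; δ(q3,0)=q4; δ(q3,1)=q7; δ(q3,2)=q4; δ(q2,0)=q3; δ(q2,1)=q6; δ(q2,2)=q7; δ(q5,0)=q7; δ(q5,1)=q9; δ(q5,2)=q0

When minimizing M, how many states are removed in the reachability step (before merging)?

BFS from q5 reaches {q0, q1, q2, q3, q4, q5, q6, q7, q9}; the 1 state(s) q8 are never visited.

1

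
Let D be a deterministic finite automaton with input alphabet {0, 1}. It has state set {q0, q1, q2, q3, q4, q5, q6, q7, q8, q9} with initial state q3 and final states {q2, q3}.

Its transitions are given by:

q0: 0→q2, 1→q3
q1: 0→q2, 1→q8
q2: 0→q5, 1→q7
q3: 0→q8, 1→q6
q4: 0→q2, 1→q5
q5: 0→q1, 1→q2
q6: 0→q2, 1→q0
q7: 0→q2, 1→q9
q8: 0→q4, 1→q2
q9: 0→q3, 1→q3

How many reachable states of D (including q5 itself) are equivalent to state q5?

Initial partition by acceptance: {q2,q3} | {q0,q1,q4,q5,q6,q7,q8,q9}.
On input 0, block {q0,q1,q4,q5,q6,q7,q8,q9} splits into {q0,q1,q4,q6,q7,q9} and {q5,q8}.
Refine {q0,q1,q4,q6,q7,q9} on symbol 1: members go to different blocks, giving {q0,q9} and {q1,q4} and {q6,q7}.
The partition is now stable with 5 blocks: {q2,q3} | {q0,q9} | {q5,q8} | {q1,q4} | {q6,q7}.
State q5 belongs to the block {q5,q8}, which has 2 states.

2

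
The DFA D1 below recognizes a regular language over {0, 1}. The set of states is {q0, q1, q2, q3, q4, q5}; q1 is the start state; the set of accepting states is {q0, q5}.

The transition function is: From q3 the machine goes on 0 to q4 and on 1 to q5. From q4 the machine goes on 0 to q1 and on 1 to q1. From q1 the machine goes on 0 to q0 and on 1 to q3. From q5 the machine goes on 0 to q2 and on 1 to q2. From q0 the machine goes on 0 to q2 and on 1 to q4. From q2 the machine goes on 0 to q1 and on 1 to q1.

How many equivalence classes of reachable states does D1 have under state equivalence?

Initial partition by acceptance: {q0,q5} | {q1,q2,q3,q4}.
Split {q1,q2,q3,q4} by δ(·,0) → {q2,q3,q4} and {q1}.
On input 0, block {q2,q3,q4} splits into {q2,q4} and {q3}.
The partition is now stable with 4 blocks: {q0,q5} | {q2,q4} | {q1} | {q3}.

4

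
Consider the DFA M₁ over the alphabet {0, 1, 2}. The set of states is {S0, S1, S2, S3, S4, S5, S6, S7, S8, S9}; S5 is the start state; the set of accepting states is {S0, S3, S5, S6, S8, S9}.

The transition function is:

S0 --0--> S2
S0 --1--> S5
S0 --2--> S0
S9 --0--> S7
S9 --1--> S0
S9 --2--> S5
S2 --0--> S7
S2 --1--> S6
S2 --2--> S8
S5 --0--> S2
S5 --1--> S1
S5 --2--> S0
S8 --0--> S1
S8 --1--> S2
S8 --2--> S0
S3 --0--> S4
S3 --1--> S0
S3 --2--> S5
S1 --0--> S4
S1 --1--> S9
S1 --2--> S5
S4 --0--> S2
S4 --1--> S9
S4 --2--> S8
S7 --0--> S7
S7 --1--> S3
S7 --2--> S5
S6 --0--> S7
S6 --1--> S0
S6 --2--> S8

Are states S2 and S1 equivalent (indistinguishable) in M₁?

All states are reachable from the start state.
Initial partition by acceptance: {S0,S3,S5,S6,S8,S9} | {S1,S2,S4,S7}.
On input 1, block {S0,S3,S5,S6,S8,S9} splits into {S0,S3,S6,S9} and {S5,S8}.
On input 1, block {S0,S3,S6,S9} splits into {S3,S6,S9} and {S0}.
The partition is now stable with 4 blocks: {S3,S6,S9} | {S1,S2,S4,S7} | {S5,S8} | {S0}.
S2 and S1 lie in the same block of the stable partition, so they are equivalent — no string distinguishes them.

Yes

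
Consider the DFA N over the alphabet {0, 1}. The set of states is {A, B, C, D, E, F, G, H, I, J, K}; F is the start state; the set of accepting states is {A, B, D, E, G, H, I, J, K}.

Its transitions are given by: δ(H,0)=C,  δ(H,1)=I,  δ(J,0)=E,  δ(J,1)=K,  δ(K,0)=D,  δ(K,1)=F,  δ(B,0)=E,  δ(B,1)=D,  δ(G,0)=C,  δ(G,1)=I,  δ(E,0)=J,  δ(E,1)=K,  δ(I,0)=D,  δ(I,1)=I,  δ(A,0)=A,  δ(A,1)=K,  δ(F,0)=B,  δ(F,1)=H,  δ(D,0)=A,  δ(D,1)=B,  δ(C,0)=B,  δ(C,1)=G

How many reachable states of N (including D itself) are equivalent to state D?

Initial partition by acceptance: {A,B,D,E,G,H,I,J,K} | {C,F}.
Split {A,B,D,E,G,H,I,J,K} by δ(·,0) → {A,B,D,E,I,J,K} and {G,H}.
Refine {A,B,D,E,I,J,K} on symbol 1: members go to different blocks, giving {A,B,D,E,I,J} and {K}.
Refine {A,B,D,E,I,J} on symbol 1: members go to different blocks, giving {A,E,J} and {B,D,I}.
On input 0, block {B,D,I} splits into {B,D} and {I}.
No further refinement is possible. Final partition (6 blocks): {A,E,J} | {C,F} | {G,H} | {K} | {B,D} | {I}.
State D belongs to the block {B,D}, which has 2 states.

2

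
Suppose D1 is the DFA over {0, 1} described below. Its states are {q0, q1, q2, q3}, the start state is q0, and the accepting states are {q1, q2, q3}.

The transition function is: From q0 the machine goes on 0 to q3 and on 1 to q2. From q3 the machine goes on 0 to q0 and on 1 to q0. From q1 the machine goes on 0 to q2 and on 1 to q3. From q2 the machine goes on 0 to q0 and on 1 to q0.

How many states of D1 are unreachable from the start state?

1

No path from q0 leads to q1; the other 3 states are all reachable.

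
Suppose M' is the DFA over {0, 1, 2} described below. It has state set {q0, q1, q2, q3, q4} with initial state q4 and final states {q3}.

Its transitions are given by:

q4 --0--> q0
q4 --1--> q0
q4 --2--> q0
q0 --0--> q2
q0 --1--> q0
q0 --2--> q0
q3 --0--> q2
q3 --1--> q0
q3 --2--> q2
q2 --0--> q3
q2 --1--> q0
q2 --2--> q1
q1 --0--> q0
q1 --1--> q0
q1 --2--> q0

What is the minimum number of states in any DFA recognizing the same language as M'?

All states are reachable from the start state.
P0 = {q3} | {q0,q1,q2,q4}.
On input 0, block {q0,q1,q2,q4} splits into {q0,q1,q4} and {q2}.
On input 0, block {q0,q1,q4} splits into {q1,q4} and {q0}.
Stable partition: {q3} | {q1,q4} | {q2} | {q0} — 4 equivalence classes.

4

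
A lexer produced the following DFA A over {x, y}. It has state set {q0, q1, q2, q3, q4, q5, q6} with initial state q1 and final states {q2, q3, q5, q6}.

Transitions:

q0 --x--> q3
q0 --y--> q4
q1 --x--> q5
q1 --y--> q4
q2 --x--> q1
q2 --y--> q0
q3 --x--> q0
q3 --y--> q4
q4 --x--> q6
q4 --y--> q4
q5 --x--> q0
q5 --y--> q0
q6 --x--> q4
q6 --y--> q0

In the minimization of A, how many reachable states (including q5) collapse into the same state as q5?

3

First remove the unreachable states {q2}; 6 states remain.
P0 = {q3,q5,q6} | {q0,q1,q4}.
Stable partition: {q3,q5,q6} | {q0,q1,q4} — 2 equivalence classes.
The equivalence class containing q5 is {q3,q5,q6}, of size 3.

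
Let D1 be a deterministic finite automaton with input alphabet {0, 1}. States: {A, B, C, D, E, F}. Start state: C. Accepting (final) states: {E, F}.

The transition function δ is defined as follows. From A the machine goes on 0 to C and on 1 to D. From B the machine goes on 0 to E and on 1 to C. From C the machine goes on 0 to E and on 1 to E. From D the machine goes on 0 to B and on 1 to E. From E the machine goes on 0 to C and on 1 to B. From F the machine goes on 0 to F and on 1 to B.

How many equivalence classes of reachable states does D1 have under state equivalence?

3

Reachable states from the start: {B,C,E}. Unreachable: {A,D,F} — drop them.
P0 = {E} | {B,C}.
Refine {B,C} on symbol 1: members go to different blocks, giving {B} and {C}.
The partition is now stable with 3 blocks: {E} | {B} | {C}.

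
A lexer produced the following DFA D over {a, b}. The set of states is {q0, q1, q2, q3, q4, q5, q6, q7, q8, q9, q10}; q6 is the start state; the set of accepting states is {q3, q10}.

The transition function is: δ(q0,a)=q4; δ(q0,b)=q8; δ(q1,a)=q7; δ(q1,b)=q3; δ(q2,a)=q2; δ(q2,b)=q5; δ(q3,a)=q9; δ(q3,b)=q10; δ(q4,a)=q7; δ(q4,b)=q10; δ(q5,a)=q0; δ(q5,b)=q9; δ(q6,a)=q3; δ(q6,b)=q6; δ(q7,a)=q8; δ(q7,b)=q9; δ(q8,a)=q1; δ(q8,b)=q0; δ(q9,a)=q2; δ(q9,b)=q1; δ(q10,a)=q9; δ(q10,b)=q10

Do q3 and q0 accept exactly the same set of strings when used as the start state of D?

All states are reachable from the start state.
Initial partition by acceptance: {q3,q10} | {q0,q1,q2,q4,q5,q6,q7,q8,q9}.
Refine {q0,q1,q2,q4,q5,q6,q7,q8,q9} on symbol a: members go to different blocks, giving {q0,q1,q2,q4,q5,q7,q8,q9} and {q6}.
Split {q0,q1,q2,q4,q5,q7,q8,q9} by δ(·,b) → {q0,q2,q5,q7,q8,q9} and {q1,q4}.
Split {q0,q2,q5,q7,q8,q9} by δ(·,a) → {q2,q5,q7,q9} and {q0,q8}.
Split {q2,q5,q7,q9} by δ(·,a) → {q2,q9} and {q5,q7}.
Refine {q2,q9} on symbol b: members go to different blocks, giving {q2} and {q9}.
No further refinement is possible. Final partition (7 blocks): {q3,q10} | {q2} | {q6} | {q1,q4} | {q0,q8} | {q5,q7} | {q9}.
q3 and q0 end up in different blocks, so they are distinguishable. For instance, the string 'ε' is accepted from only q3.

No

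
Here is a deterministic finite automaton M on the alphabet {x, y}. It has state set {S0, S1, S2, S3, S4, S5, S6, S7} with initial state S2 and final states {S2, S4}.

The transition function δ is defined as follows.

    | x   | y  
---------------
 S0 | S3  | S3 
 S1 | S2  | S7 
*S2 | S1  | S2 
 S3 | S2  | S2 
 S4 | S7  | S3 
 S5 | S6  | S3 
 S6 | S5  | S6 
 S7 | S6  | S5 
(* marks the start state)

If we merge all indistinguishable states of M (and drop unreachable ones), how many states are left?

First remove the unreachable states {S0,S4}; 6 states remain.
Start with accepting vs non-accepting: {S2} | {S1,S3,S5,S6,S7}.
On input x, block {S1,S3,S5,S6,S7} splits into {S5,S6,S7} and {S1,S3}.
Refine {S5,S6,S7} on symbol y: members go to different blocks, giving {S6,S7} and {S5}.
On input x, block {S6,S7} splits into {S6} and {S7}.
Refine {S1,S3} on symbol y: members go to different blocks, giving {S1} and {S3}.
The partition is now stable with 6 blocks: {S2} | {S6} | {S1} | {S5} | {S7} | {S3}.

6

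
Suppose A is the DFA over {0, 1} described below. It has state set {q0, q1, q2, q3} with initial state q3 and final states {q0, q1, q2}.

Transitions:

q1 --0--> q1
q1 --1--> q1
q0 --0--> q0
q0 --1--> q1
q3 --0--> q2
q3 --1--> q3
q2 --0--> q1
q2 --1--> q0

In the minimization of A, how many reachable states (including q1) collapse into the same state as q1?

Every state is reachable, so we keep all 4.
Initial partition by acceptance: {q0,q1,q2} | {q3}.
No further refinement is possible. Final partition (2 blocks): {q0,q1,q2} | {q3}.
The equivalence class containing q1 is {q0,q1,q2}, of size 3.

3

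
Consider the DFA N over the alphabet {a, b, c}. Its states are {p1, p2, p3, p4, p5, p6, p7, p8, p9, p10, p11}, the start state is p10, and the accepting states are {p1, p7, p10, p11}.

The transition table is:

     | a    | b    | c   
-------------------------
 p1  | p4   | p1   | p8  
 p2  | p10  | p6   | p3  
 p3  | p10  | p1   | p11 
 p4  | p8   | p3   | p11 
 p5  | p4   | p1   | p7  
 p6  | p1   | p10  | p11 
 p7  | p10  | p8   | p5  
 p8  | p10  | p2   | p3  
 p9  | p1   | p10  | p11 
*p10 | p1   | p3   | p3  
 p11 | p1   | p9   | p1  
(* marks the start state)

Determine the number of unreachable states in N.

2

Starting at p10 and following transitions, the reachable set is {p1, p2, p3, p4, p6, p8, p9, p10, p11}. That leaves p5, p7 unreachable — 2 in total.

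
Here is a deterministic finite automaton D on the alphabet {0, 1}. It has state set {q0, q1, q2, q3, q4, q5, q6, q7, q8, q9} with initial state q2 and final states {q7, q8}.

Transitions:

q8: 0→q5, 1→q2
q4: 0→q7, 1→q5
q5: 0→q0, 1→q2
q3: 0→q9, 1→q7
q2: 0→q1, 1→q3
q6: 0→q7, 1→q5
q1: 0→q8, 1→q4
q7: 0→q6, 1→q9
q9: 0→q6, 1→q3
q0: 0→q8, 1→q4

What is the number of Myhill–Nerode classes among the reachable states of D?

8

Every state is reachable, so we keep all 10.
Start with accepting vs non-accepting: {q7,q8} | {q0,q1,q2,q3,q4,q5,q6,q9}.
Refine {q0,q1,q2,q3,q4,q5,q6,q9} on symbol 0: members go to different blocks, giving {q0,q1,q4,q6} and {q2,q3,q5,q9}.
Refine {q7,q8} on symbol 0: members go to different blocks, giving {q7} and {q8}.
Split {q0,q1,q4,q6} by δ(·,0) → {q0,q1} and {q4,q6}.
Split {q2,q3,q5,q9} by δ(·,0) → {q2,q5} and {q3} and {q9}.
On input 1, block {q2,q5} splits into {q2} and {q5}.
The partition is now stable with 8 blocks: {q7} | {q0,q1} | {q2} | {q8} | {q4,q6} | {q3} | {q9} | {q5}.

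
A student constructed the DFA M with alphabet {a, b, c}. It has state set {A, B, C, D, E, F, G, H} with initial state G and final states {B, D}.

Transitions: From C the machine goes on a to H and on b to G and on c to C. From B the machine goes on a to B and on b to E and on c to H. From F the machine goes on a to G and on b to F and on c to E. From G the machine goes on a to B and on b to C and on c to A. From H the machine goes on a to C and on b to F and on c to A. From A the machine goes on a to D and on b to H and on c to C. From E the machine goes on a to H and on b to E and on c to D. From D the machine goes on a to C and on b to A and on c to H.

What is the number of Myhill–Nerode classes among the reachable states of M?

Every state is reachable, so we keep all 8.
Start with accepting vs non-accepting: {B,D} | {A,C,E,F,G,H}.
On input a, block {B,D} splits into {B} and {D}.
On input a, block {A,C,E,F,G,H} splits into {C,E,F,H} and {A} and {G}.
On input a, block {C,E,F,H} splits into {C,E,H} and {F}.
Refine {C,E,H} on symbol b: members go to different blocks, giving {C} and {E} and {H}.
The partition is now stable with 8 blocks: {B} | {C} | {D} | {A} | {G} | {F} | {E} | {H}.

8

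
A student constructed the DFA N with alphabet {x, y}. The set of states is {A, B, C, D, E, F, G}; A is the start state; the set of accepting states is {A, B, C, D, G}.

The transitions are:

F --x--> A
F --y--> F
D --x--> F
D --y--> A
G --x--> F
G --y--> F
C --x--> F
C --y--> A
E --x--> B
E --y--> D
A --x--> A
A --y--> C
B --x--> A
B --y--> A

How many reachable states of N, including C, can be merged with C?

First remove the unreachable states {B,D,E,G}; 3 states remain.
Initial partition by acceptance: {A,C} | {F}.
On input x, block {A,C} splits into {A} and {C}.
Stable partition: {A} | {F} | {C} — 3 equivalence classes.
The equivalence class containing C is {C}, of size 1.

1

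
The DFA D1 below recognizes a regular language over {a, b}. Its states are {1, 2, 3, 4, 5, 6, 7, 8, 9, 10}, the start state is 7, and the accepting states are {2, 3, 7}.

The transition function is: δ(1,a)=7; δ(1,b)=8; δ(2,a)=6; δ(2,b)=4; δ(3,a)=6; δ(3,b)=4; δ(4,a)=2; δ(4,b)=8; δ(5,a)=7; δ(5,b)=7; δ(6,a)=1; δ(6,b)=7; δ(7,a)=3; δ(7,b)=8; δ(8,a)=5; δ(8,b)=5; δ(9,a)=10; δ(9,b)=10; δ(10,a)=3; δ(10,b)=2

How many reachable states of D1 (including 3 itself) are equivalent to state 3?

First remove the unreachable states {9,10}; 8 states remain.
Initial partition by acceptance: {2,3,7} | {1,4,5,6,8}.
Refine {2,3,7} on symbol a: members go to different blocks, giving {2,3} and {7}.
Split {1,4,5,6,8} by δ(·,a) → {1,5} and {6,8} and {4}.
Refine {1,5} on symbol b: members go to different blocks, giving {1} and {5}.
Split {6,8} by δ(·,a) → {6} and {8}.
The partition is now stable with 7 blocks: {2,3} | {1} | {7} | {6} | {4} | {5} | {8}.
State 3 belongs to the block {2,3}, which has 2 states.

2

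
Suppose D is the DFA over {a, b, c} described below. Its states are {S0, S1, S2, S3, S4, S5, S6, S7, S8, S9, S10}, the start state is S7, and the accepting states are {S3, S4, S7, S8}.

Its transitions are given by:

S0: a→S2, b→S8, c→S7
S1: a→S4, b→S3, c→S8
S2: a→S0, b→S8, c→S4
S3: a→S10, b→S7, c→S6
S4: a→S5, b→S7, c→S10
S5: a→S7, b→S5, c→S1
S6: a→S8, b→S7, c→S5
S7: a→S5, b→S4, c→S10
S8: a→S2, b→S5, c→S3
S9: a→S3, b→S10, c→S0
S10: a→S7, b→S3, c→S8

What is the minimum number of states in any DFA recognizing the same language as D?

7

Reachable states from the start: {S0,S1,S2,S3,S4,S5,S6,S7,S8,S10}. Unreachable: {S9} — drop them.
Start with accepting vs non-accepting: {S3,S4,S7,S8} | {S0,S1,S2,S5,S6,S10}.
Refine {S3,S4,S7,S8} on symbol b: members go to different blocks, giving {S3,S4,S7} and {S8}.
On input a, block {S0,S1,S2,S5,S6,S10} splits into {S1,S5,S10} and {S0,S2} and {S6}.
On input c, block {S3,S4,S7} splits into {S4,S7} and {S3}.
Refine {S1,S5,S10} on symbol b: members go to different blocks, giving {S1,S10} and {S5}.
Stable partition: {S4,S7} | {S1,S10} | {S8} | {S0,S2} | {S6} | {S3} | {S5} — 7 equivalence classes.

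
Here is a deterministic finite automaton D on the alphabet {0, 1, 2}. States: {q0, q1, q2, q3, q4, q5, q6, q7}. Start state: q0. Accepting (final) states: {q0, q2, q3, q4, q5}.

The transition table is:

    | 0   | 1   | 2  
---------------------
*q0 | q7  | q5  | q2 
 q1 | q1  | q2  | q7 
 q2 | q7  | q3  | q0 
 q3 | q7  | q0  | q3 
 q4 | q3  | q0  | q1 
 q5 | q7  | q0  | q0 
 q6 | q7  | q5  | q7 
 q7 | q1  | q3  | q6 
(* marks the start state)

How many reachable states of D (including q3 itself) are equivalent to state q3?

4

First remove the unreachable states {q4}; 7 states remain.
P0 = {q0,q2,q3,q5} | {q1,q6,q7}.
Stable partition: {q0,q2,q3,q5} | {q1,q6,q7} — 2 equivalence classes.
State q3 belongs to the block {q0,q2,q3,q5}, which has 4 states.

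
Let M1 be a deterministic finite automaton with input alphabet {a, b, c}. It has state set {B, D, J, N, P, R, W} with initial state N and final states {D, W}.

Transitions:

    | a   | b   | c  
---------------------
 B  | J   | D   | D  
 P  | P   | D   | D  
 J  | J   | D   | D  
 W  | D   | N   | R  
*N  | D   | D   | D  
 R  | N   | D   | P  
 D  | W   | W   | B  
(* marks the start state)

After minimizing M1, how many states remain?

5

Every state is reachable, so we keep all 7.
Initial partition by acceptance: {D,W} | {B,J,N,P,R}.
Split {D,W} by δ(·,b) → {W} and {D}.
Split {B,J,N,P,R} by δ(·,a) → {B,J,P,R} and {N}.
On input a, block {B,J,P,R} splits into {B,J,P} and {R}.
Stable partition: {W} | {B,J,P} | {D} | {N} | {R} — 5 equivalence classes.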